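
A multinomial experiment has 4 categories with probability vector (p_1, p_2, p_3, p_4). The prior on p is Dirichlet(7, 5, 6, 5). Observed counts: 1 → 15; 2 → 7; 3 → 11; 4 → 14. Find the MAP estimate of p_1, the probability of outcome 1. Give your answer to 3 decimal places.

MAP estimate: 0.318

The posterior is Dirichlet(αᵢ + nᵢ) = Dirichlet(22, 12, 17, 19).
For a Dirichlet(a₁,…,a_K) with all aᵢ > 1, the mode has j-th component (aⱼ − 1)/(Σaᵢ − K).
Here Σaᵢ = 70 and K = 4, so p_1 = (22 − 1)/(70 − 4) = 21/66 ≈ 0.318.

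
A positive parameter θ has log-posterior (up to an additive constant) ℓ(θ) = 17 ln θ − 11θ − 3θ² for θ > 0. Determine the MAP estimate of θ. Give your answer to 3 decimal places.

θ̂_MAP = 1.000

ℓ'(θ) = 17/θ − 11 − 6θ. Setting this to zero and multiplying by θ: 6θ² + 11θ − 17 = 0.
θ = (−11 + √(11² + 4·6·17)) / (2·6) = (−11 + √529) / 12 = (−11 + 23)/12 = 1.
ℓ''(θ) = −17/θ² − 6 < 0, confirming a maximum.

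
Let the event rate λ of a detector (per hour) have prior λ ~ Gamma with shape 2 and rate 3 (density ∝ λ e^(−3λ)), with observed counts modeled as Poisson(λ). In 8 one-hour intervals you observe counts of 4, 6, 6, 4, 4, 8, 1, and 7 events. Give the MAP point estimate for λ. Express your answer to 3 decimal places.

Σxᵢ = 4+6+6+4+4+8+1+7 = 40, with n = 8.
Posterior ∝ λe^(−3λ) · λ^40e^(−8λ) = λ^41e^(−11λ), i.e. Gamma(shape=42, rate=11).
The mode of a Gamma(a, b) with a ≥ 1 (shape–rate) is (a−1)/b = 41/11 ≈ 3.727.

λ̂_MAP = 3.727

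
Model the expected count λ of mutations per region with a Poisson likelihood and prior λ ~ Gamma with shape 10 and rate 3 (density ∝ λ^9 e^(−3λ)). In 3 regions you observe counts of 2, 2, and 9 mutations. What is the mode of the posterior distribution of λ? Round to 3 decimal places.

λ̂_MAP = 3.667

Σxᵢ = 2+2+9 = 13, with n = 3.
Posterior ∝ λ^9e^(−3λ) · λ^13e^(−3λ) = λ^22e^(−6λ), i.e. Gamma(shape=23, rate=6).
The mode of a Gamma(a, b) with a ≥ 1 (shape–rate) is (a−1)/b = 22/6 ≈ 3.667.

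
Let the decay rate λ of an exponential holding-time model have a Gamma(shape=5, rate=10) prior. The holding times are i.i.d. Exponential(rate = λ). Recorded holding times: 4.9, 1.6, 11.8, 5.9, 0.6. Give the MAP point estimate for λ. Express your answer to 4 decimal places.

The Exponential(rate=λ) likelihood is ∝ λ^n e^(−λΣtᵢ). Here n = 5 and Σtᵢ = 4.9 + 1.6 + 11.8 + 5.9 + 0.6 = 24.8.
Posterior ∝ λ^4e^(−10λ) · λ^5e^(−24.8λ) = λ^9e^(−34.8λ), i.e. Gamma(10, 34.8).
Mode = (a−1)/b = 9/34.8 ≈ 0.2586.

λ̂_MAP = 0.2586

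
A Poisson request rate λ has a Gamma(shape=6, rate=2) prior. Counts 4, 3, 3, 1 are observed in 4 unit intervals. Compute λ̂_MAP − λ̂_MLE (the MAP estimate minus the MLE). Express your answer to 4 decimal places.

Σxᵢ = 11. Posterior is Gamma(17, 6); MAP = (17−1)/6 = 16/6 ≈ 2.66667.
MLE = x̄ = 11/4 ≈ 2.75000.
Difference = 16/6 − 11/4 = -1/12 ≈ -0.0833.

MAP − MLE = -0.0833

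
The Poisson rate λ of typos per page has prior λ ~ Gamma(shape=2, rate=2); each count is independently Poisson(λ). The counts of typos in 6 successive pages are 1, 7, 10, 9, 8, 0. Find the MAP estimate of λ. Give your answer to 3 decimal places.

Σxᵢ = 1+7+10+9+8+0 = 35, with n = 6.
Posterior ∝ λe^(−2λ) · λ^35e^(−6λ) = λ^36e^(−8λ), i.e. Gamma(shape=37, rate=8).
The mode of a Gamma(a, b) with a ≥ 1 (shape–rate) is (a−1)/b = 36/8 ≈ 4.500.

λ̂_MAP = 4.500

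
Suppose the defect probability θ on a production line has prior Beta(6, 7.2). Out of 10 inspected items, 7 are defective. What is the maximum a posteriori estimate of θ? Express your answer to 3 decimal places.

Prior: Beta(6, 7.2).
Data: 7 successes in 10 trials. The binomial likelihood contributes θ^7(1−θ)^3, so the posterior is Beta(6+7, 7.2+3) = Beta(13, 10.2).
For Beta(a, b) with a, b > 1 the mode is (a−1)/(a+b−2) = 12/21.2 ≈ 0.566.

θ̂_MAP = 0.566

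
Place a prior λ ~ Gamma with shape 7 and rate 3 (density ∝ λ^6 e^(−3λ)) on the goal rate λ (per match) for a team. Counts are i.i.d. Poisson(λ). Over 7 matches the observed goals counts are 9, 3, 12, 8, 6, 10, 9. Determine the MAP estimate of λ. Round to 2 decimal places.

Σxᵢ = 9+3+12+8+6+10+9 = 57, with n = 7.
Posterior ∝ λ^6e^(−3λ) · λ^57e^(−7λ) = λ^63e^(−10λ), i.e. Gamma(shape=64, rate=10).
The mode of a Gamma(a, b) with a ≥ 1 (shape–rate) is (a−1)/b = 63/10 ≈ 6.30.

λ̂_MAP = 6.30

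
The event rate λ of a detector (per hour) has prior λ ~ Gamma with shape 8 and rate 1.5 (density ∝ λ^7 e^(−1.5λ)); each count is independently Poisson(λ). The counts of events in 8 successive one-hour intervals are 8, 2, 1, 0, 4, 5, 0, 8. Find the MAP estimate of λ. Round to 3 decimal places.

Σxᵢ = 8+2+1+0+4+5+0+8 = 28, with n = 8.
Posterior ∝ λ^7e^(−1.5λ) · λ^28e^(−8λ) = λ^35e^(−9.5λ), i.e. Gamma(shape=36, rate=9.5).
The mode of a Gamma(a, b) with a ≥ 1 (shape–rate) is (a−1)/b = 35/9.5 ≈ 3.684.

λ̂_MAP = 3.684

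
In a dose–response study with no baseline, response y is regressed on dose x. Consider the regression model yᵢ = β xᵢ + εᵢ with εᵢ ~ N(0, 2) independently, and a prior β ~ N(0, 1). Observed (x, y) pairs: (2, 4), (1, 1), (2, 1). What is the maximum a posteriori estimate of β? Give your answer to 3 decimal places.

β̂_MAP = 1.000

log p(β | y) = −Σ(yᵢ − βxᵢ)²/(2·2) − β²/(2·1) + const.
Setting the derivative to zero: Σxᵢ(yᵢ − βxᵢ)/2 − β/1 = 0, so β = Σxᵢyᵢ / (Σxᵢ² + σ²/τ²).
Σxᵢyᵢ = 2·4 + 1·1 + 2·1 = 11; Σxᵢ² = 9; σ²/τ² = 2.
β̂_MAP = 11 / (9 + 2) = 11/11 ≈ 1.000.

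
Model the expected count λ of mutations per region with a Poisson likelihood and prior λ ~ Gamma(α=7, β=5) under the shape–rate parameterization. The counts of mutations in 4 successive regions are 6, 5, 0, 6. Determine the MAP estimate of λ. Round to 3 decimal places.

Σxᵢ = 6+5+0+6 = 17, with n = 4.
Posterior ∝ λ^6e^(−5λ) · λ^17e^(−4λ) = λ^23e^(−9λ), i.e. Gamma(shape=24, rate=9).
The mode of a Gamma(a, b) with a ≥ 1 (shape–rate) is (a−1)/b = 23/9 ≈ 2.556.

λ̂_MAP = 2.556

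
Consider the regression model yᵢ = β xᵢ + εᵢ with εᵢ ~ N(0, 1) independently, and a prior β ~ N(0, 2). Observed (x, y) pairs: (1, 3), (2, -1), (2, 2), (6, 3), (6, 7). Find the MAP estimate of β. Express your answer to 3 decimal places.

log p(β | y) = −Σ(yᵢ − βxᵢ)²/(2·1) − β²/(2·2) + const.
Setting the derivative to zero: Σxᵢ(yᵢ − βxᵢ)/1 − β/2 = 0, so β = Σxᵢyᵢ / (Σxᵢ² + σ²/τ²).
Σxᵢyᵢ = 1·3 + 2·(-1) + 2·2 + 6·3 + 6·7 = 65; Σxᵢ² = 81; σ²/τ² = 0.5.
β̂_MAP = 65 / (81 + 0.5) = 65/81.5 ≈ 0.798.

β̂_MAP = 0.798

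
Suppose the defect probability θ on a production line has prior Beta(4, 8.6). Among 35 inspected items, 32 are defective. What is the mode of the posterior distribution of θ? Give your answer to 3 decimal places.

Prior: Beta(4, 8.6).
Data: 32 successes in 35 trials. The binomial likelihood contributes θ^32(1−θ)^3, so the posterior is Beta(4+32, 8.6+3) = Beta(36, 11.6).
For Beta(a, b) with a, b > 1 the mode is (a−1)/(a+b−2) = 35/45.6 ≈ 0.768.

θ̂_MAP = 0.768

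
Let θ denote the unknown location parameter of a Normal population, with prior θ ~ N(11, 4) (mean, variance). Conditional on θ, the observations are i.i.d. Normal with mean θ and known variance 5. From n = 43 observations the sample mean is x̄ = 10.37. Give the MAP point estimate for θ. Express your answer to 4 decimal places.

θ̂_MAP = 10.3878

n = 43, x̄ = 10.37.
For a Normal prior and Normal likelihood with known variance, the posterior is Normal; its mode equals its mean, the precision-weighted average.
Prior precision 1/σ₀² = 1/4 = 0.25; data precision n/σ² = 43/5 = 8.6.
θ̂ = (0.25·11 + 8.6·10.37) / (0.25 + 8.6) = 91.932/8.85 = 15322/1475 ≈ 10.3878.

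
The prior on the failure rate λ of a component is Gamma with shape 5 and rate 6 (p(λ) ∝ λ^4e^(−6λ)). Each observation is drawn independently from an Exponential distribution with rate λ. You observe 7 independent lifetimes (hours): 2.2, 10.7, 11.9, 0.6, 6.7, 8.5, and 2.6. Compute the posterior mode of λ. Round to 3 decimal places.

The Exponential(rate=λ) likelihood is ∝ λ^n e^(−λΣtᵢ). Here n = 7 and Σtᵢ = 2.2 + 10.7 + 11.9 + 0.6 + 6.7 + 8.5 + 2.6 = 43.2.
Posterior ∝ λ^4e^(−6λ) · λ^7e^(−43.2λ) = λ^11e^(−49.2λ), i.e. Gamma(12, 49.2).
Mode = (a−1)/b = 11/49.2 ≈ 0.224.

λ̂_MAP = 0.224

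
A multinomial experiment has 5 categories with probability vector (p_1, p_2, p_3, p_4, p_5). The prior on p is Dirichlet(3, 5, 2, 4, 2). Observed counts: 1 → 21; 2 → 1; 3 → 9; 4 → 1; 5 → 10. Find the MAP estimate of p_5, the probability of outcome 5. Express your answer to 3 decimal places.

The posterior is Dirichlet(αᵢ + nᵢ) = Dirichlet(24, 6, 11, 5, 12).
For a Dirichlet(a₁,…,a_K) with all aᵢ > 1, the mode has j-th component (aⱼ − 1)/(Σaᵢ − K).
Here Σaᵢ = 58 and K = 5, so p_5 = (12 − 1)/(58 − 5) = 11/53 ≈ 0.208.

MAP estimate: 0.208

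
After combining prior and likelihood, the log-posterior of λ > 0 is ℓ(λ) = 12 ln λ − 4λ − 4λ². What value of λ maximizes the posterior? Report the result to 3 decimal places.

λ̂_MAP = 1.000

ℓ'(λ) = 12/λ − 4 − 8λ. Setting this to zero and multiplying by λ: 8λ² + 4λ − 12 = 0.
λ = (−4 + √(4² + 4·8·12)) / (2·8) = (−4 + √400) / 16 = (−4 + 20)/16 = 1.
ℓ''(λ) = −12/λ² − 8 < 0, confirming a maximum.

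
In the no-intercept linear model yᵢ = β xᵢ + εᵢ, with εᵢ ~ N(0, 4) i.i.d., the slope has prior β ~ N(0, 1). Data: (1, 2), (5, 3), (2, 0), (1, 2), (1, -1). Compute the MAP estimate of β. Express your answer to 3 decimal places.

log p(β | y) = −Σ(yᵢ − βxᵢ)²/(2·4) − β²/(2·1) + const.
Setting the derivative to zero: Σxᵢ(yᵢ − βxᵢ)/4 − β/1 = 0, so β = Σxᵢyᵢ / (Σxᵢ² + σ²/τ²).
Σxᵢyᵢ = 1·2 + 5·3 + 2·0 + 1·2 + 1·(-1) = 18; Σxᵢ² = 32; σ²/τ² = 4.
β̂_MAP = 18 / (32 + 4) = 18/36 ≈ 0.500.

β̂_MAP = 0.500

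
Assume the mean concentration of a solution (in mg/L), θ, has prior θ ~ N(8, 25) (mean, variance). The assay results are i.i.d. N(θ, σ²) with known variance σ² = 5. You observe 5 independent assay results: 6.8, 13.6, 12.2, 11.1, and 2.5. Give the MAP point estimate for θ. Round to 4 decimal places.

n = 5; x̄ = (6.8 + 13.6 + 12.2 + 11.1 + 2.5)/5 = 46.2/5 = 9.24.
For a Normal prior and Normal likelihood with known variance, the posterior is Normal; its mode equals its mean, the precision-weighted average.
Prior precision 1/σ₀² = 1/25 = 0.04; data precision n/σ² = 5/5 = 1.
θ̂ = (0.04·8 + 1·9.24) / (0.04 + 1) = 9.56/1.04 = 239/26 ≈ 9.1923.

θ̂_MAP = 9.1923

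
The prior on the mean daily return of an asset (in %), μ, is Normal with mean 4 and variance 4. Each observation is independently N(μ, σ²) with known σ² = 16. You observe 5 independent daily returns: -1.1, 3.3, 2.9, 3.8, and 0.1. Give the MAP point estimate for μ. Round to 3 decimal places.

μ̂_MAP = 2.778

n = 5; x̄ = ((-1.1) + 3.3 + 2.9 + 3.8 + 0.1)/5 = 9/5 = 1.8.
For a Normal prior and Normal likelihood with known variance, the posterior is Normal; its mode equals its mean, the precision-weighted average.
Prior precision 1/σ₀² = 1/4 = 0.25; data precision n/σ² = 5/16 = 0.3125.
μ̂ = (0.25·4 + 0.3125·1.8) / (0.25 + 0.3125) = 1.5625/0.5625 = 25/9 ≈ 2.778.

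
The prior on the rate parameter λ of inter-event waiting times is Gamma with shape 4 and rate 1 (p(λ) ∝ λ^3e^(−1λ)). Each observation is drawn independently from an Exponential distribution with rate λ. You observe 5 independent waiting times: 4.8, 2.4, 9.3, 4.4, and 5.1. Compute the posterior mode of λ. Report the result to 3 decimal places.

λ̂_MAP = 0.296

The Exponential(rate=λ) likelihood is ∝ λ^n e^(−λΣtᵢ). Here n = 5 and Σtᵢ = 4.8 + 2.4 + 9.3 + 4.4 + 5.1 = 26.
Posterior ∝ λ^3e^(−1λ) · λ^5e^(−26λ) = λ^8e^(−27λ), i.e. Gamma(9, 27).
Mode = (a−1)/b = 8/27 ≈ 0.296.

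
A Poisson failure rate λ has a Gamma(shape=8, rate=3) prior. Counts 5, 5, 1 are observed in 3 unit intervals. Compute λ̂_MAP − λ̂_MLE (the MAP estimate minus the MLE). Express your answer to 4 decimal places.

MAP − MLE = -0.6667

Σxᵢ = 11. Posterior is Gamma(19, 6); MAP = (19−1)/6 = 18/6 ≈ 3.00000.
MLE = x̄ = 11/3 ≈ 3.66667.
Difference = 18/6 − 11/3 = -2/3 ≈ -0.6667.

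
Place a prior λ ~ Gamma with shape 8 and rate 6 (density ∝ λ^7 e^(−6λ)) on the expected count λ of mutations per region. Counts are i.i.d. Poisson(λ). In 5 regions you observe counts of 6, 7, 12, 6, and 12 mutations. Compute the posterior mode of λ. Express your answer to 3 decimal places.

λ̂_MAP = 4.545

Σxᵢ = 6+7+12+6+12 = 43, with n = 5.
Posterior ∝ λ^7e^(−6λ) · λ^43e^(−5λ) = λ^50e^(−11λ), i.e. Gamma(shape=51, rate=11).
The mode of a Gamma(a, b) with a ≥ 1 (shape–rate) is (a−1)/b = 50/11 ≈ 4.545.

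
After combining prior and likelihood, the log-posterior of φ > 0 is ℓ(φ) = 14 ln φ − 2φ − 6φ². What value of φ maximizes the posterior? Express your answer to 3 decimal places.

φ̂_MAP = 1.000

ℓ'(φ) = 14/φ − 2 − 12φ. Setting this to zero and multiplying by φ: 12φ² + 2φ − 14 = 0.
φ = (−2 + √(2² + 4·12·14)) / (2·12) = (−2 + √676) / 24 = (−2 + 26)/24 = 1.
ℓ''(φ) = −14/φ² − 12 < 0, confirming a maximum.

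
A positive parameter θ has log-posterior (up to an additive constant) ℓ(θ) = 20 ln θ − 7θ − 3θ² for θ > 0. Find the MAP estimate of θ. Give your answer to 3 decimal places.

ℓ'(θ) = 20/θ − 7 − 6θ. Setting this to zero and multiplying by θ: 6θ² + 7θ − 20 = 0.
θ = (−7 + √(7² + 4·6·20)) / (2·6) = (−7 + √529) / 12 = (−7 + 23)/12 = 4/3.
ℓ''(θ) = −20/θ² − 6 < 0, confirming a maximum.

θ̂_MAP = 1.333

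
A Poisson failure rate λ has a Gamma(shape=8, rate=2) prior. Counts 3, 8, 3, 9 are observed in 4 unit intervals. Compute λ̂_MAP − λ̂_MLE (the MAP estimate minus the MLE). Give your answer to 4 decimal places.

MAP − MLE = -0.7500

Σxᵢ = 23. Posterior is Gamma(31, 6); MAP = (31−1)/6 = 30/6 ≈ 5.00000.
MLE = x̄ = 23/4 ≈ 5.75000.
Difference = 30/6 − 23/4 = -3/4 ≈ -0.7500.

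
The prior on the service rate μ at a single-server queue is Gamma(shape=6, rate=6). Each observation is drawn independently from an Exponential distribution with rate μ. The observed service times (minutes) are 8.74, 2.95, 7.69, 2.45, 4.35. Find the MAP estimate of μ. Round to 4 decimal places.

μ̂_MAP = 0.3108

The Exponential(rate=μ) likelihood is ∝ μ^n e^(−μΣtᵢ). Here n = 5 and Σtᵢ = 8.74 + 2.95 + 7.69 + 2.45 + 4.35 = 26.18.
Posterior ∝ μ^5e^(−6μ) · μ^5e^(−26.18μ) = μ^10e^(−32.18μ), i.e. Gamma(11, 32.18).
Mode = (a−1)/b = 10/32.18 ≈ 0.3108.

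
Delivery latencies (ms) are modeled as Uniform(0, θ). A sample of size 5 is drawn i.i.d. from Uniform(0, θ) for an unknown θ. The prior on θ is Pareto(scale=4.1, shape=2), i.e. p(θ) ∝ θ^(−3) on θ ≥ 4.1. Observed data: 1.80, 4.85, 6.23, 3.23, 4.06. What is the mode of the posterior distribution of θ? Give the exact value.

θ̂_MAP = 6.23

The Uniform(0, θ) likelihood is θ^(−n) for θ ≥ max(xᵢ), zero otherwise. Here max(xᵢ) = 6.23.
Posterior ∝ θ^(−3) · θ^(−5) = θ^(−8) on θ ≥ max(4.1, 6.23) = 6.23.
This density is strictly decreasing in θ, so the posterior mode lies at the lower boundary of the support.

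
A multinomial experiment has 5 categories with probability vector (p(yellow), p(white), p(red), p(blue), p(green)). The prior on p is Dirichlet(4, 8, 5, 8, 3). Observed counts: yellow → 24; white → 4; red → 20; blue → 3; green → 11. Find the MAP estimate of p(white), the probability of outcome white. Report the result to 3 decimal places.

The posterior is Dirichlet(αᵢ + nᵢ) = Dirichlet(28, 12, 25, 11, 14).
For a Dirichlet(a₁,…,a_K) with all aᵢ > 1, the mode has j-th component (aⱼ − 1)/(Σaᵢ − K).
Here Σaᵢ = 90 and K = 5, so p(white) = (12 − 1)/(90 − 5) = 11/85 ≈ 0.129.

MAP estimate of p(white) = 0.129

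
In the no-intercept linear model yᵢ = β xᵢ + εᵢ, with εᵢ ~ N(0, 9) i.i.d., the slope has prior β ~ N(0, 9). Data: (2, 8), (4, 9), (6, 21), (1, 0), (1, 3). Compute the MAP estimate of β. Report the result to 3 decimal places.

β̂_MAP = 3.068

log p(β | y) = −Σ(yᵢ − βxᵢ)²/(2·9) − β²/(2·9) + const.
Setting the derivative to zero: Σxᵢ(yᵢ − βxᵢ)/9 − β/9 = 0, so β = Σxᵢyᵢ / (Σxᵢ² + σ²/τ²).
Σxᵢyᵢ = 2·8 + 4·9 + 6·21 + 1·0 + 1·3 = 181; Σxᵢ² = 58; σ²/τ² = 1.
β̂_MAP = 181 / (58 + 1) = 181/59 ≈ 3.068.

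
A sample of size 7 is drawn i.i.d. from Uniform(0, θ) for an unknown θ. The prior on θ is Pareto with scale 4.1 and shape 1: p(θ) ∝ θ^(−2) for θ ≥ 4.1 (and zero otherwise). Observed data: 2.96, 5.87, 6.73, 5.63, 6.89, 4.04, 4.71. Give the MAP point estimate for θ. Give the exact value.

θ̂_MAP = 6.89

The Uniform(0, θ) likelihood is θ^(−n) for θ ≥ max(xᵢ), zero otherwise. Here max(xᵢ) = 6.89.
Posterior ∝ θ^(−2) · θ^(−7) = θ^(−9) on θ ≥ max(4.1, 6.89) = 6.89.
This density is strictly decreasing in θ, so the posterior mode lies at the lower boundary of the support.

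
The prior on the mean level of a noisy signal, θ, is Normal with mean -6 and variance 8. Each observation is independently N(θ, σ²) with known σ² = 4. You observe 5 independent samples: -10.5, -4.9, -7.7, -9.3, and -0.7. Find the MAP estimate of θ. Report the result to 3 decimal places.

θ̂_MAP = -6.564

n = 5; x̄ = ((-10.5) + (-4.9) + (-7.7) + (-9.3) + (-0.7))/5 = -33.1/5 = -6.62.
For a Normal prior and Normal likelihood with known variance, the posterior is Normal; its mode equals its mean, the precision-weighted average.
Prior precision 1/σ₀² = 1/8 = 0.125; data precision n/σ² = 5/4 = 1.25.
θ̂ = (0.125·(-6) + 1.25·(-6.62)) / (0.125 + 1.25) = (-9.025)/1.375 = -361/55 ≈ -6.564.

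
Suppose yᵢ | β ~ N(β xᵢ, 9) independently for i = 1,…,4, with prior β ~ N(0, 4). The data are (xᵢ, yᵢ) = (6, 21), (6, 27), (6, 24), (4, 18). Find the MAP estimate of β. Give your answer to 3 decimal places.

β̂_MAP = 3.992

log p(β | y) = −Σ(yᵢ − βxᵢ)²/(2·9) − β²/(2·4) + const.
Setting the derivative to zero: Σxᵢ(yᵢ − βxᵢ)/9 − β/4 = 0, so β = Σxᵢyᵢ / (Σxᵢ² + σ²/τ²).
Σxᵢyᵢ = 6·21 + 6·27 + 6·24 + 4·18 = 504; Σxᵢ² = 124; σ²/τ² = 2.25.
β̂_MAP = 504 / (124 + 2.25) = 504/126.25 ≈ 3.992.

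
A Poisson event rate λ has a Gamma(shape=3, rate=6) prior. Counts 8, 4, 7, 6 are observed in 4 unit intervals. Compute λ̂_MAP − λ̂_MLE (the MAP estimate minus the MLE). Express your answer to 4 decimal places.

MAP − MLE = -3.5500

Σxᵢ = 25. Posterior is Gamma(28, 10); MAP = (28−1)/10 = 27/10 ≈ 2.70000.
MLE = x̄ = 25/4 ≈ 6.25000.
Difference = 27/10 − 25/4 = -71/20 ≈ -3.5500.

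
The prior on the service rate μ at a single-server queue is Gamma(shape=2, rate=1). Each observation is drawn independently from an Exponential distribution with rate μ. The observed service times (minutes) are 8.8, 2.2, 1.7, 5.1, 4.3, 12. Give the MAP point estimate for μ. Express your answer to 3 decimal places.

The Exponential(rate=μ) likelihood is ∝ μ^n e^(−μΣtᵢ). Here n = 6 and Σtᵢ = 8.8 + 2.2 + 1.7 + 5.1 + 4.3 + 12 = 34.1.
Posterior ∝ μe^(−1μ) · μ^6e^(−34.1μ) = μ^7e^(−35.1μ), i.e. Gamma(8, 35.1).
Mode = (a−1)/b = 7/35.1 ≈ 0.199.

μ̂_MAP = 0.199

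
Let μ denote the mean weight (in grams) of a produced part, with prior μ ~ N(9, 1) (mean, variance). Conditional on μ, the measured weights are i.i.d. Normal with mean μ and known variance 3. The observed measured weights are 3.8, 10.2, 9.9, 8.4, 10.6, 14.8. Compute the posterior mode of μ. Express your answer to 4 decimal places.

μ̂_MAP = 9.4111

n = 6; x̄ = (3.8 + 10.2 + 9.9 + 8.4 + 10.6 + 14.8)/6 = 57.7/6 = 577/60 ≈ 9.6167.
For a Normal prior and Normal likelihood with known variance, the posterior is Normal; its mode equals its mean, the precision-weighted average.
Prior precision 1/σ₀² = 1/1 = 1; data precision n/σ² = 6/3 = 2.
μ̂ = (1·9 + 2·(577/60)) / (1 + 2) = (847/30)/3 = 847/90 ≈ 9.4111.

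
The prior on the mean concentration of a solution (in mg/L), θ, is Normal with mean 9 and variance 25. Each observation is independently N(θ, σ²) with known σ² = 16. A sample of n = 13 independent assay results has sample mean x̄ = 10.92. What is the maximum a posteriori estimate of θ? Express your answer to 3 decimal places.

n = 13, x̄ = 10.92.
For a Normal prior and Normal likelihood with known variance, the posterior is Normal; its mode equals its mean, the precision-weighted average.
Prior precision 1/σ₀² = 1/25 = 0.04; data precision n/σ² = 13/16 = 0.8125.
θ̂ = (0.04·9 + 0.8125·10.92) / (0.04 + 0.8125) = 9.2325/0.8525 = 3693/341 ≈ 10.830.

θ̂_MAP = 10.830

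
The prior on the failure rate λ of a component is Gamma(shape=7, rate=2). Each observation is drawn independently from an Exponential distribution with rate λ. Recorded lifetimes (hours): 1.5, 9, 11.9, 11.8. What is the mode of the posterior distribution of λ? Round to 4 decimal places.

λ̂_MAP = 0.2762

The Exponential(rate=λ) likelihood is ∝ λ^n e^(−λΣtᵢ). Here n = 4 and Σtᵢ = 1.5 + 9 + 11.9 + 11.8 = 34.2.
Posterior ∝ λ^6e^(−2λ) · λ^4e^(−34.2λ) = λ^10e^(−36.2λ), i.e. Gamma(11, 36.2).
Mode = (a−1)/b = 10/36.2 ≈ 0.2762.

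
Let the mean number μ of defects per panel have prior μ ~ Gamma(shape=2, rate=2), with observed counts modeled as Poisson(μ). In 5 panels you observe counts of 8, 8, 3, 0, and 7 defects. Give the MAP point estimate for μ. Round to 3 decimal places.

μ̂_MAP = 3.857

Σxᵢ = 8+8+3+0+7 = 26, with n = 5.
Posterior ∝ μe^(−2μ) · μ^26e^(−5μ) = μ^27e^(−7μ), i.e. Gamma(shape=28, rate=7).
The mode of a Gamma(a, b) with a ≥ 1 (shape–rate) is (a−1)/b = 27/7 ≈ 3.857.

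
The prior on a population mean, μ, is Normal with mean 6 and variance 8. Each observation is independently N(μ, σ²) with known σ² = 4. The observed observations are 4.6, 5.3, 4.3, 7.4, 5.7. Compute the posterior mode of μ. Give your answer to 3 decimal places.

n = 5; x̄ = (4.6 + 5.3 + 4.3 + 7.4 + 5.7)/5 = 27.3/5 = 5.46.
For a Normal prior and Normal likelihood with known variance, the posterior is Normal; its mode equals its mean, the precision-weighted average.
Prior precision 1/σ₀² = 1/8 = 0.125; data precision n/σ² = 5/4 = 1.25.
μ̂ = (0.125·6 + 1.25·5.46) / (0.125 + 1.25) = 7.575/1.375 = 303/55 ≈ 5.509.

μ̂_MAP = 5.509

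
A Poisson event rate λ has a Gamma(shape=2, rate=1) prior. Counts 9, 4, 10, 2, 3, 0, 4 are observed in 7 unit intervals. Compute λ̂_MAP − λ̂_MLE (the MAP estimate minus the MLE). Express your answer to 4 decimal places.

Σxᵢ = 32. Posterior is Gamma(34, 8); MAP = (34−1)/8 = 33/8 ≈ 4.12500.
MLE = x̄ = 32/7 ≈ 4.57143.
Difference = 33/8 − 32/7 = -25/56 ≈ -0.4464.

MAP − MLE = -0.4464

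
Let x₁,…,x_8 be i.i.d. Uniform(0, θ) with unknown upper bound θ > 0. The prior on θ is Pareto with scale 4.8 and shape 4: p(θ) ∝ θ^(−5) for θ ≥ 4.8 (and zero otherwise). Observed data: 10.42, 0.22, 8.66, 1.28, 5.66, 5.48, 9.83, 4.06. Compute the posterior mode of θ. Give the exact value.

The Uniform(0, θ) likelihood is θ^(−n) for θ ≥ max(xᵢ), zero otherwise. Here max(xᵢ) = 10.42.
Posterior ∝ θ^(−5) · θ^(−8) = θ^(−13) on θ ≥ max(4.8, 10.42) = 10.42.
This density is strictly decreasing in θ, so the posterior mode lies at the lower boundary of the support.

θ̂_MAP = 10.42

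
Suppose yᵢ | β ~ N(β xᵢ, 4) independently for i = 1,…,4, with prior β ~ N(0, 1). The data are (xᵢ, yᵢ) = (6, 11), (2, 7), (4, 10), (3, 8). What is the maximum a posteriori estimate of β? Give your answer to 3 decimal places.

log p(β | y) = −Σ(yᵢ − βxᵢ)²/(2·4) − β²/(2·1) + const.
Setting the derivative to zero: Σxᵢ(yᵢ − βxᵢ)/4 − β/1 = 0, so β = Σxᵢyᵢ / (Σxᵢ² + σ²/τ²).
Σxᵢyᵢ = 6·11 + 2·7 + 4·10 + 3·8 = 144; Σxᵢ² = 65; σ²/τ² = 4.
β̂_MAP = 144 / (65 + 4) = 144/69 ≈ 2.087.

β̂_MAP = 2.087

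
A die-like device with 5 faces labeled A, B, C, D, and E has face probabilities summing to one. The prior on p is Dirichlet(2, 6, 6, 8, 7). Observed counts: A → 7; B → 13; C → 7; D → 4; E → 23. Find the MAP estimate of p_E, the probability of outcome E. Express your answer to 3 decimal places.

The posterior is Dirichlet(αᵢ + nᵢ) = Dirichlet(9, 19, 13, 12, 30).
For a Dirichlet(a₁,…,a_K) with all aᵢ > 1, the mode has j-th component (aⱼ − 1)/(Σaᵢ − K).
Here Σaᵢ = 83 and K = 5, so p_E = (30 − 1)/(83 − 5) = 29/78 ≈ 0.372.

MAP estimate of p_E = 0.372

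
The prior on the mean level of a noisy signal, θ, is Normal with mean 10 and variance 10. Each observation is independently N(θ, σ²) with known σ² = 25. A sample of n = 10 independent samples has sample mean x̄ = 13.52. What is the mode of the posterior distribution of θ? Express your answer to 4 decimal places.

θ̂_MAP = 12.8160

n = 10, x̄ = 13.52.
For a Normal prior and Normal likelihood with known variance, the posterior is Normal; its mode equals its mean, the precision-weighted average.
Prior precision 1/σ₀² = 1/10 = 0.1; data precision n/σ² = 10/25 = 0.4.
θ̂ = (0.1·10 + 0.4·13.52) / (0.1 + 0.4) = 6.408/0.5 = 12.8160.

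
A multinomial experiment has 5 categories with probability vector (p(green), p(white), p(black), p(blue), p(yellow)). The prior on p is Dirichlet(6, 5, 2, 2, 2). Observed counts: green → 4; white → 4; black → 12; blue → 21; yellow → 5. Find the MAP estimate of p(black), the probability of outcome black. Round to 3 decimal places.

MAP estimate of p(black) = 0.224

The posterior is Dirichlet(αᵢ + nᵢ) = Dirichlet(10, 9, 14, 23, 7).
For a Dirichlet(a₁,…,a_K) with all aᵢ > 1, the mode has j-th component (aⱼ − 1)/(Σaᵢ − K).
Here Σaᵢ = 63 and K = 5, so p(black) = (14 − 1)/(63 − 5) = 13/58 ≈ 0.224.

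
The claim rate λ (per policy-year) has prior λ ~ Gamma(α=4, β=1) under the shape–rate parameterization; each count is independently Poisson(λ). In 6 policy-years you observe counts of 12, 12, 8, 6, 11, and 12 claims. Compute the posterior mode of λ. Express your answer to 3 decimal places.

Σxᵢ = 12+12+8+6+11+12 = 61, with n = 6.
Posterior ∝ λ^3e^(−1λ) · λ^61e^(−6λ) = λ^64e^(−7λ), i.e. Gamma(shape=65, rate=7).
The mode of a Gamma(a, b) with a ≥ 1 (shape–rate) is (a−1)/b = 64/7 ≈ 9.143.

λ̂_MAP = 9.143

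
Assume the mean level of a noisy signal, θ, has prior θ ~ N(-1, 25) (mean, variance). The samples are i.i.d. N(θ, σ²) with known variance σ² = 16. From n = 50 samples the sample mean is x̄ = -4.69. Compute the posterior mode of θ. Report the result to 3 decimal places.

θ̂_MAP = -4.643

n = 50, x̄ = -4.69.
For a Normal prior and Normal likelihood with known variance, the posterior is Normal; its mode equals its mean, the precision-weighted average.
Prior precision 1/σ₀² = 1/25 = 0.04; data precision n/σ² = 50/16 = 3.125.
θ̂ = (0.04·(-1) + 3.125·(-4.69)) / (0.04 + 3.125) = (-14.69625)/3.165 = -3919/844 ≈ -4.643.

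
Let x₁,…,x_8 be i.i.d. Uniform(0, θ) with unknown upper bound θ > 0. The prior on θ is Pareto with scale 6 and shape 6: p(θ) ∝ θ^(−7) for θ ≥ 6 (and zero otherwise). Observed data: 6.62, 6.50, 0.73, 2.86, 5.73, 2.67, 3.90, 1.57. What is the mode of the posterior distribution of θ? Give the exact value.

θ̂_MAP = 6.62

The Uniform(0, θ) likelihood is θ^(−n) for θ ≥ max(xᵢ), zero otherwise. Here max(xᵢ) = 6.62.
Posterior ∝ θ^(−7) · θ^(−8) = θ^(−15) on θ ≥ max(6, 6.62) = 6.62.
This density is strictly decreasing in θ, so the posterior mode lies at the lower boundary of the support.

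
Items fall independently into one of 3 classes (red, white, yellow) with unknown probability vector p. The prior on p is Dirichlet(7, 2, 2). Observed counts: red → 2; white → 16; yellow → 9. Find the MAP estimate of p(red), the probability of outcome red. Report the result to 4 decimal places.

MAP estimate of p(red) = 0.2286

The posterior is Dirichlet(αᵢ + nᵢ) = Dirichlet(9, 18, 11).
For a Dirichlet(a₁,…,a_K) with all aᵢ > 1, the mode has j-th component (aⱼ − 1)/(Σaᵢ − K).
Here Σaᵢ = 38 and K = 3, so p(red) = (9 − 1)/(38 − 3) = 8/35 ≈ 0.2286.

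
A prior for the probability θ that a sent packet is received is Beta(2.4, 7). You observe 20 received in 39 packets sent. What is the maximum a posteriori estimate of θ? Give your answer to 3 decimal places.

θ̂_MAP = 0.461

Prior: Beta(2.4, 7).
Data: 20 successes in 39 trials. The binomial likelihood contributes θ^20(1−θ)^19, so the posterior is Beta(2.4+20, 7+19) = Beta(22.4, 26).
For Beta(a, b) with a, b > 1 the mode is (a−1)/(a+b−2) = 21.4/46.4 ≈ 0.461.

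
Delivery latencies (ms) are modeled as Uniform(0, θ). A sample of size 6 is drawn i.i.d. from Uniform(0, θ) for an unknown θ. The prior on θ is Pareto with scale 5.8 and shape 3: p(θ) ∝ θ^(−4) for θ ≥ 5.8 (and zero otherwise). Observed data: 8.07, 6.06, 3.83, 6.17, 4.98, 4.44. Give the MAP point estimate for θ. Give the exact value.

The Uniform(0, θ) likelihood is θ^(−n) for θ ≥ max(xᵢ), zero otherwise. Here max(xᵢ) = 8.07.
Posterior ∝ θ^(−4) · θ^(−6) = θ^(−10) on θ ≥ max(5.8, 8.07) = 8.07.
This density is strictly decreasing in θ, so the posterior mode lies at the lower boundary of the support.

θ̂_MAP = 8.07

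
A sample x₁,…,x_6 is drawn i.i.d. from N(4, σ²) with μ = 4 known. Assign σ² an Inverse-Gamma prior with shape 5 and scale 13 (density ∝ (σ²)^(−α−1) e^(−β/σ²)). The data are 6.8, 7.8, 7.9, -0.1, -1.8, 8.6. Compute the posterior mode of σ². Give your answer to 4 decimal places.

Sum of squared deviations about the known mean: SS = (6.8−4)² + (7.8−4)² + (7.9−4)² + (-0.1−4)² + (-1.8−4)² + (8.6−4)² = 109.1.
The Normal likelihood contributes (σ²)^(−n/2) exp(−SS/(2σ²)), so the posterior is Inverse-Gamma(α + n/2, β + SS/2) = Inverse-Gamma(8, 67.55).
The mode of Inverse-Gamma(a, b) is b/(a+1) = 67.55/9 ≈ 7.5056.

σ̂²_MAP = 7.5056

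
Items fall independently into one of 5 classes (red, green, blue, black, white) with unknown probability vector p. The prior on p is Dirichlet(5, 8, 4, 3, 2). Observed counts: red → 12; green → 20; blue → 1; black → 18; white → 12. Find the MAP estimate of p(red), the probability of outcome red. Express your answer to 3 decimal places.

The posterior is Dirichlet(αᵢ + nᵢ) = Dirichlet(17, 28, 5, 21, 14).
For a Dirichlet(a₁,…,a_K) with all aᵢ > 1, the mode has j-th component (aⱼ − 1)/(Σaᵢ − K).
Here Σaᵢ = 85 and K = 5, so p(red) = (17 − 1)/(85 − 5) = 16/80 ≈ 0.200.

MAP estimate of p(red) = 0.200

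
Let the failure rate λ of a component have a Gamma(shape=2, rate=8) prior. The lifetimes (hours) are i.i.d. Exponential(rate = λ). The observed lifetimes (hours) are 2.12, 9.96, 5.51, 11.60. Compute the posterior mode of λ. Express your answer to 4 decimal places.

The Exponential(rate=λ) likelihood is ∝ λ^n e^(−λΣtᵢ). Here n = 4 and Σtᵢ = 2.12 + 9.96 + 5.51 + 11.60 = 29.19.
Posterior ∝ λe^(−8λ) · λ^4e^(−29.19λ) = λ^5e^(−37.19λ), i.e. Gamma(6, 37.19).
Mode = (a−1)/b = 5/37.19 ≈ 0.1344.

λ̂_MAP = 0.1344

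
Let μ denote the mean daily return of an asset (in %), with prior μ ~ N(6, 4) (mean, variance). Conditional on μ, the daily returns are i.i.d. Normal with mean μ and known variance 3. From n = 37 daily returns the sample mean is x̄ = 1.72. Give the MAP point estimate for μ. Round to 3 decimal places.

μ̂_MAP = 1.805

n = 37, x̄ = 1.72.
For a Normal prior and Normal likelihood with known variance, the posterior is Normal; its mode equals its mean, the precision-weighted average.
Prior precision 1/σ₀² = 1/4 = 0.25; data precision n/σ² = 37/3.
μ̂ = (0.25·6 + (37/3)·1.72) / (0.25 + 37/3) = (3407/150)/(151/12) = 6814/3775 ≈ 1.805.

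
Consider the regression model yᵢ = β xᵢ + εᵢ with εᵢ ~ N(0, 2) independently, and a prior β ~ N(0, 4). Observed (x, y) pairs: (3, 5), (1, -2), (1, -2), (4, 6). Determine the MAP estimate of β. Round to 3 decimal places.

β̂_MAP = 1.273

log p(β | y) = −Σ(yᵢ − βxᵢ)²/(2·2) − β²/(2·4) + const.
Setting the derivative to zero: Σxᵢ(yᵢ − βxᵢ)/2 − β/4 = 0, so β = Σxᵢyᵢ / (Σxᵢ² + σ²/τ²).
Σxᵢyᵢ = 3·5 + 1·(-2) + 1·(-2) + 4·6 = 35; Σxᵢ² = 27; σ²/τ² = 0.5.
β̂_MAP = 35 / (27 + 0.5) = 35/27.5 ≈ 1.273.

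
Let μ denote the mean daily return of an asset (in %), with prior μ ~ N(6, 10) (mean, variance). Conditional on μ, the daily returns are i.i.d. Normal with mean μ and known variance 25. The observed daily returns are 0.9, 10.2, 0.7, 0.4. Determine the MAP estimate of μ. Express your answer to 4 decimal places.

μ̂_MAP = 4.1846

n = 4; x̄ = (0.9 + 10.2 + 0.7 + 0.4)/4 = 12.2/4 = 3.05.
For a Normal prior and Normal likelihood with known variance, the posterior is Normal; its mode equals its mean, the precision-weighted average.
Prior precision 1/σ₀² = 1/10 = 0.1; data precision n/σ² = 4/25 = 0.16.
μ̂ = (0.1·6 + 0.16·3.05) / (0.1 + 0.16) = 1.088/0.26 = 272/65 ≈ 4.1846.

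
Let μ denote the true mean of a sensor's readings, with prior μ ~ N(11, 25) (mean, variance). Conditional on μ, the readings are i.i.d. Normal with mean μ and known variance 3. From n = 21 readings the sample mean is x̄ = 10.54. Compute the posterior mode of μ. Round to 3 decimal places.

n = 21, x̄ = 10.54.
For a Normal prior and Normal likelihood with known variance, the posterior is Normal; its mode equals its mean, the precision-weighted average.
Prior precision 1/σ₀² = 1/25 = 0.04; data precision n/σ² = 21/3 = 7.
μ̂ = (0.04·11 + 7·10.54) / (0.04 + 7) = 74.22/7.04 = 3711/352 ≈ 10.543.

μ̂_MAP = 10.543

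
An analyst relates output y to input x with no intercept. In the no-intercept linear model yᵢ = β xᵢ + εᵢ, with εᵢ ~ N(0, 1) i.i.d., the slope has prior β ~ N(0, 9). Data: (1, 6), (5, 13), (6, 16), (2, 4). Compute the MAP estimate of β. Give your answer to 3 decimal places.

β̂_MAP = 2.647

log p(β | y) = −Σ(yᵢ − βxᵢ)²/(2·1) − β²/(2·9) + const.
Setting the derivative to zero: Σxᵢ(yᵢ − βxᵢ)/1 − β/9 = 0, so β = Σxᵢyᵢ / (Σxᵢ² + σ²/τ²).
Σxᵢyᵢ = 1·6 + 5·13 + 6·16 + 2·4 = 175; Σxᵢ² = 66; σ²/τ² = 1/9.
β̂_MAP = 175 / (66 + 1/9) = 175/(595/9) = 45/17 ≈ 2.647.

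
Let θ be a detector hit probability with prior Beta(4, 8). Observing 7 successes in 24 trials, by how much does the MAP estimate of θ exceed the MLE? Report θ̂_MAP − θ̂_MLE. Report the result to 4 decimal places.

MAP − MLE = 0.0025

Posterior is Beta(11, 25); MAP = (11−1)/(36−2) = 10/34 ≈ 0.29412.
MLE ignores the prior: θ̂_MLE = k/n = 7/24 ≈ 0.29167.
Difference = 10/34 − 7/24 = 1/408 ≈ 0.0025.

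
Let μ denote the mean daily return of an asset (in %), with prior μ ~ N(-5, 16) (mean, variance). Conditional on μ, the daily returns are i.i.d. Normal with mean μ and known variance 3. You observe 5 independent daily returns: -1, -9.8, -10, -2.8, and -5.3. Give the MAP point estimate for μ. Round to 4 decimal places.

n = 5; x̄ = ((-1) + (-9.8) + (-10) + (-2.8) + (-5.3))/5 = -28.9/5 = -5.78.
For a Normal prior and Normal likelihood with known variance, the posterior is Normal; its mode equals its mean, the precision-weighted average.
Prior precision 1/σ₀² = 1/16 = 0.0625; data precision n/σ² = 5/3.
μ̂ = (0.0625·(-5) + (5/3)·(-5.78)) / (0.0625 + 5/3) = (-2387/240)/(83/48) = -2387/415 ≈ -5.7518.

μ̂_MAP = -5.7518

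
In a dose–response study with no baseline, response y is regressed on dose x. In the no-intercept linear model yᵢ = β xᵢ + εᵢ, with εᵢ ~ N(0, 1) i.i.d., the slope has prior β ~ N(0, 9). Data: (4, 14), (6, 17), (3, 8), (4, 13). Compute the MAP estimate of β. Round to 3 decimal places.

β̂_MAP = 3.035

log p(β | y) = −Σ(yᵢ − βxᵢ)²/(2·1) − β²/(2·9) + const.
Setting the derivative to zero: Σxᵢ(yᵢ − βxᵢ)/1 − β/9 = 0, so β = Σxᵢyᵢ / (Σxᵢ² + σ²/τ²).
Σxᵢyᵢ = 4·14 + 6·17 + 3·8 + 4·13 = 234; Σxᵢ² = 77; σ²/τ² = 1/9.
β̂_MAP = 234 / (77 + 1/9) = 234/(694/9) = 1053/347 ≈ 3.035.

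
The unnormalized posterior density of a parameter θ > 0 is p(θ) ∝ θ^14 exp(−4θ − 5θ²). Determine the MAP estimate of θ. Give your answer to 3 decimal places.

θ̂_MAP = 1.000

ℓ'(θ) = 14/θ − 4 − 10θ. Setting this to zero and multiplying by θ: 10θ² + 4θ − 14 = 0.
θ = (−4 + √(4² + 4·10·14)) / (2·10) = (−4 + √576) / 20 = (−4 + 24)/20 = 1.
ℓ''(θ) = −14/θ² − 10 < 0, confirming a maximum.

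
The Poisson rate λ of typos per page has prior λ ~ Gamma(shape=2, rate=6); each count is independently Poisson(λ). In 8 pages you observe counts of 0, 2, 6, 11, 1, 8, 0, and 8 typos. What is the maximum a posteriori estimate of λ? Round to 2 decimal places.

λ̂_MAP = 2.64

Σxᵢ = 0+2+6+11+1+8+0+8 = 36, with n = 8.
Posterior ∝ λe^(−6λ) · λ^36e^(−8λ) = λ^37e^(−14λ), i.e. Gamma(shape=38, rate=14).
The mode of a Gamma(a, b) with a ≥ 1 (shape–rate) is (a−1)/b = 37/14 ≈ 2.64.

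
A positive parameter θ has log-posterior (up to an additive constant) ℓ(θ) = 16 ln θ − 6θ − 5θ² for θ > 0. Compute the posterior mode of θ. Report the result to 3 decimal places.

ℓ'(θ) = 16/θ − 6 − 10θ. Setting this to zero and multiplying by θ: 10θ² + 6θ − 16 = 0.
θ = (−6 + √(6² + 4·10·16)) / (2·10) = (−6 + √676) / 20 = (−6 + 26)/20 = 1.
ℓ''(θ) = −16/θ² − 10 < 0, confirming a maximum.

θ̂_MAP = 1.000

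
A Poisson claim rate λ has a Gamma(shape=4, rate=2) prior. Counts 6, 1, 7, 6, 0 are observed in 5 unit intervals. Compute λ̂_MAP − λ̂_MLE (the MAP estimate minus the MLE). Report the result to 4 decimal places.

MAP − MLE = -0.7143

Σxᵢ = 20. Posterior is Gamma(24, 7); MAP = (24−1)/7 = 23/7 ≈ 3.28571.
MLE = x̄ = 20/5 ≈ 4.00000.
Difference = 23/7 − 20/5 = -5/7 ≈ -0.7143.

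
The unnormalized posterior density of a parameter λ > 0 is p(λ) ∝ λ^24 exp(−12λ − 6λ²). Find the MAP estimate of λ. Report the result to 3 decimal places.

λ̂_MAP = 1.000

ℓ'(λ) = 24/λ − 12 − 12λ. Setting this to zero and multiplying by λ: 12λ² + 12λ − 24 = 0.
λ = (−12 + √(12² + 4·12·24)) / (2·12) = (−12 + √1296) / 24 = (−12 + 36)/24 = 1.
ℓ''(λ) = −24/λ² − 12 < 0, confirming a maximum.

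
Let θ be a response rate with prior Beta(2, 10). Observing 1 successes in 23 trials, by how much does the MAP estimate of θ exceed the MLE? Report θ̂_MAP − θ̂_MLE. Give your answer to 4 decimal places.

Posterior is Beta(3, 32); MAP = (3−1)/(35−2) = 2/33 ≈ 0.06061.
MLE ignores the prior: θ̂_MLE = k/n = 1/23 ≈ 0.04348.
Difference = 2/33 − 1/23 = 13/759 ≈ 0.0171.

MAP − MLE = 0.0171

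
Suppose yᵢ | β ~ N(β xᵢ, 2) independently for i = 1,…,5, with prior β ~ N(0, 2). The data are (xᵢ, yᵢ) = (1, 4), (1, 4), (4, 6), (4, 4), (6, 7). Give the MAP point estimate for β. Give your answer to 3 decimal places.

β̂_MAP = 1.268

log p(β | y) = −Σ(yᵢ − βxᵢ)²/(2·2) − β²/(2·2) + const.
Setting the derivative to zero: Σxᵢ(yᵢ − βxᵢ)/2 − β/2 = 0, so β = Σxᵢyᵢ / (Σxᵢ² + σ²/τ²).
Σxᵢyᵢ = 1·4 + 1·4 + 4·6 + 4·4 + 6·7 = 90; Σxᵢ² = 70; σ²/τ² = 1.
β̂_MAP = 90 / (70 + 1) = 90/71 ≈ 1.268.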